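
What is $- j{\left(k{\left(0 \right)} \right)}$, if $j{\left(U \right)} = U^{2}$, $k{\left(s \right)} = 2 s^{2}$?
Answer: $0$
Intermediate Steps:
$- j{\left(k{\left(0 \right)} \right)} = - \left(2 \cdot 0^{2}\right)^{2} = - \left(2 \cdot 0\right)^{2} = - 0^{2} = \left(-1\right) 0 = 0$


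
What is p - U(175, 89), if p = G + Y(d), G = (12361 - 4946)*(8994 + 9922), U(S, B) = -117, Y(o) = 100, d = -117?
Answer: 140262357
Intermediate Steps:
G = 140262140 (G = 7415*18916 = 140262140)
p = 140262240 (p = 140262140 + 100 = 140262240)
p - U(175, 89) = 140262240 - 1*(-117) = 140262240 + 117 = 140262357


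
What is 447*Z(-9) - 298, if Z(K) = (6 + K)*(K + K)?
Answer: 23840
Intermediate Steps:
Z(K) = 2*K*(6 + K) (Z(K) = (6 + K)*(2*K) = 2*K*(6 + K))
447*Z(-9) - 298 = 447*(2*(-9)*(6 - 9)) - 298 = 447*(2*(-9)*(-3)) - 298 = 447*54 - 298 = 24138 - 298 = 23840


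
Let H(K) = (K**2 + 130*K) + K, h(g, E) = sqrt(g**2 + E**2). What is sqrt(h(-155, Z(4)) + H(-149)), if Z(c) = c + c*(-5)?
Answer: sqrt(2682 + sqrt(24281)) ≈ 53.271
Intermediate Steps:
Z(c) = -4*c (Z(c) = c - 5*c = -4*c)
h(g, E) = sqrt(E**2 + g**2)
H(K) = K**2 + 131*K
sqrt(h(-155, Z(4)) + H(-149)) = sqrt(sqrt((-4*4)**2 + (-155)**2) - 149*(131 - 149)) = sqrt(sqrt((-16)**2 + 24025) - 149*(-18)) = sqrt(sqrt(256 + 24025) + 2682) = sqrt(sqrt(24281) + 2682) = sqrt(2682 + sqrt(24281))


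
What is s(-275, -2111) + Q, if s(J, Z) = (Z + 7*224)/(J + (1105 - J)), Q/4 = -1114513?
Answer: -4926148003/1105 ≈ -4.4580e+6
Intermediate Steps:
Q = -4458052 (Q = 4*(-1114513) = -4458052)
s(J, Z) = 1568/1105 + Z/1105 (s(J, Z) = (Z + 1568)/1105 = (1568 + Z)*(1/1105) = 1568/1105 + Z/1105)
s(-275, -2111) + Q = (1568/1105 + (1/1105)*(-2111)) - 4458052 = (1568/1105 - 2111/1105) - 4458052 = -543/1105 - 4458052 = -4926148003/1105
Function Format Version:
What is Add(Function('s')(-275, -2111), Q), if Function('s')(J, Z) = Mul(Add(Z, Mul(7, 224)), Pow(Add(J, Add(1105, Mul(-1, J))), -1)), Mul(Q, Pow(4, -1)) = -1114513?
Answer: Rational(-4926148003, 1105) ≈ -4.4580e+6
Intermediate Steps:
Q = -4458052 (Q = Mul(4, -1114513) = -4458052)
Function('s')(J, Z) = Add(Rational(1568, 1105), Mul(Rational(1, 1105), Z)) (Function('s')(J, Z) = Mul(Add(Z, 1568), Pow(1105, -1)) = Mul(Add(1568, Z), Rational(1, 1105)) = Add(Rational(1568, 1105), Mul(Rational(1, 1105), Z)))
Add(Function('s')(-275, -2111), Q) = Add(Add(Rational(1568, 1105), Mul(Rational(1, 1105), -2111)), -4458052) = Add(Add(Rational(1568, 1105), Rational(-2111, 1105)), -4458052) = Add(Rational(-543, 1105), -4458052) = Rational(-4926148003, 1105)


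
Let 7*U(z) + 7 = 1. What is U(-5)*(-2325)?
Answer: 13950/7 ≈ 1992.9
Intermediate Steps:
U(z) = -6/7 (U(z) = -1 + (1/7)*1 = -1 + 1/7 = -6/7)
U(-5)*(-2325) = -6/7*(-2325) = 13950/7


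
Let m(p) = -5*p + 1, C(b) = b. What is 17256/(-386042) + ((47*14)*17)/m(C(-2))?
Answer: 2159037998/2123231 ≈ 1016.9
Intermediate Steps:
m(p) = 1 - 5*p
17256/(-386042) + ((47*14)*17)/m(C(-2)) = 17256/(-386042) + ((47*14)*17)/(1 - 5*(-2)) = 17256*(-1/386042) + (658*17)/(1 + 10) = -8628/193021 + 11186/11 = 2159037998/2123231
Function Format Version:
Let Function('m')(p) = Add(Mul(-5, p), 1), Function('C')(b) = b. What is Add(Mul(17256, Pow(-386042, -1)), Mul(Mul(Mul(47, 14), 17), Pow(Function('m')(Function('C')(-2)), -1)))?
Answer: Rational(2159037998, 2123231) ≈ 1016.9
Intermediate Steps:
Function('m')(p) = Add(1, Mul(-5, p))
Add(Mul(17256, Pow(-386042, -1)), Mul(Mul(Mul(47, 14), 17), Pow(Function('m')(Function('C')(-2)), -1))) = Add(Mul(17256, Pow(-386042, -1)), Mul(Mul(Mul(47, 14), 17), Pow(Add(1, Mul(-5, -2)), -1))) = Add(Mul(17256, Rational(-1, 386042)), Mul(Mul(658, 17), Pow(Add(1, 10), -1))) = Add(Rational(-8628, 193021), Mul(11186, Pow(11, -1))) = Add(Rational(-8628, 193021), Mul(11186, Rational(1, 11))) = Add(Rational(-8628, 193021), Rational(11186, 11)) = Rational(2159037998, 2123231)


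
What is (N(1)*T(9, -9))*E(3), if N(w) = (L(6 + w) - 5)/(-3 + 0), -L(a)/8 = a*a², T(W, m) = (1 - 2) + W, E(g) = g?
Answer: 21992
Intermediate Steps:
T(W, m) = -1 + W
L(a) = -8*a³ (L(a) = -8*a*a² = -8*a³)
N(w) = 5/3 + 8*(6 + w)³/3 (N(w) = (-8*(6 + w)³ - 5)/(-3 + 0) = (-5 - 8*(6 + w)³)/(-3) = (-5 - 8*(6 + w)³)*(-⅓) = 5/3 + 8*(6 + w)³/3)
(N(1)*T(9, -9))*E(3) = ((5/3 + 8*(6 + 1)³/3)*(-1 + 9))*3 = ((5/3 + (8/3)*7³)*8)*3 = ((5/3 + (8/3)*343)*8)*3 = ((5/3 + 2744/3)*8)*3 = ((2749/3)*8)*3 = (21992/3)*3 = 21992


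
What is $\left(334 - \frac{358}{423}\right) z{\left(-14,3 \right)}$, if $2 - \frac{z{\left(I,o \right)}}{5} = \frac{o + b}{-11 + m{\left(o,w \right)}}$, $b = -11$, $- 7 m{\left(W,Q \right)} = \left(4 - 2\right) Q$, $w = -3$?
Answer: $\frac{60597320}{30033} \approx 2017.7$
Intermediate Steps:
$m{\left(W,Q \right)} = - \frac{2 Q}{7}$ ($m{\left(W,Q \right)} = - \frac{\left(4 - 2\right) Q}{7} = - \frac{2 Q}{7}$)
$z{\left(I,o \right)} = \frac{325}{71} + \frac{35 o}{71}$ ($z{\left(I,o \right)} = 10 - 5 \frac{o - 11}{-11 - - \frac{6}{7}} = 10 - 5 \frac{-11 + o}{-11 + \frac{6}{7}} = 10 - 5 \frac{-11 + o}{- \frac{71}{7}} = 10 - 5 \left(-11 + o\right) \left(- \frac{7}{71}\right) = 10 - 5 \left(\frac{77}{71} - \frac{7 o}{71}\right) = 10 + \left(- \frac{385}{71} + \frac{35 o}{71}\right) = \frac{325}{71} + \frac{35 o}{71}$)
$\left(334 - \frac{358}{423}\right) z{\left(-14,3 \right)} = \left(334 - \frac{358}{423}\right) \left(\frac{325}{71} + \frac{35}{71} \cdot 3\right) = \left(334 - \frac{358}{423}\right) \left(\frac{325}{71} + \frac{105}{71}\right) = \left(334 - \frac{358}{423}\right) \frac{430}{71} = \frac{140924}{423} \cdot \frac{430}{71} = \frac{60597320}{30033}$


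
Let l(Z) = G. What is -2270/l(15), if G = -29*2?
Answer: 1135/29 ≈ 39.138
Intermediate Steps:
G = -58
l(Z) = -58
-2270/l(15) = -2270/(-58) = -2270*(-1/58) = 1135/29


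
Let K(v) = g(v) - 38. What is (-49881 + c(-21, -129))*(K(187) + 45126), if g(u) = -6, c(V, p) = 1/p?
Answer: -290086891300/129 ≈ -2.2487e+9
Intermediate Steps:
K(v) = -44 (K(v) = -6 - 38 = -44)
(-49881 + c(-21, -129))*(K(187) + 45126) = (-49881 + 1/(-129))*(-44 + 45126) = (-49881 - 1/129)*45082 = -6434650/129*45082 = -290086891300/129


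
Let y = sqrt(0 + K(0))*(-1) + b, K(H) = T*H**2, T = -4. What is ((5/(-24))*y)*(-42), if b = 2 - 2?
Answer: 0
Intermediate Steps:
K(H) = -4*H**2
b = 0
y = 0 (y = sqrt(0 - 4*0**2)*(-1) + 0 = sqrt(0 - 4*0)*(-1) + 0 = sqrt(0 + 0)*(-1) + 0 = sqrt(0)*(-1) + 0 = 0*(-1) + 0 = 0 + 0 = 0)
((5/(-24))*y)*(-42) = ((5/(-24))*0)*(-42) = ((5*(-1/24))*0)*(-42) = -5/24*0*(-42) = 0*(-42) = 0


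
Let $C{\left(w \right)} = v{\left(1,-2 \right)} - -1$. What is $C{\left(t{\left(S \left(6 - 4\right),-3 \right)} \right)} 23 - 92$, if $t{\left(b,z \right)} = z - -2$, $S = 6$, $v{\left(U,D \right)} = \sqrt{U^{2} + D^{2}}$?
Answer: $-69 + 23 \sqrt{5} \approx -17.57$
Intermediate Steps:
$v{\left(U,D \right)} = \sqrt{D^{2} + U^{2}}$
$t{\left(b,z \right)} = 2 + z$ ($t{\left(b,z \right)} = z + 2 = 2 + z$)
$C{\left(w \right)} = 1 + \sqrt{5}$ ($C{\left(w \right)} = \sqrt{\left(-2\right)^{2} + 1^{2}} - -1 = \sqrt{4 + 1} + 1 = \sqrt{5} + 1 = 1 + \sqrt{5}$)
$C{\left(t{\left(S \left(6 - 4\right),-3 \right)} \right)} 23 - 92 = \left(1 + \sqrt{5}\right) 23 - 92 = \left(23 + 23 \sqrt{5}\right) - 92 = -69 + 23 \sqrt{5}$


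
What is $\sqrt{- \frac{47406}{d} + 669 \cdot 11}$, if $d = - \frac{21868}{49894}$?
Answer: $\frac{3 \sqrt{383631778222}}{5467} \approx 339.88$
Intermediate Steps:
$d = - \frac{10934}{24947}$ ($d = \left(-21868\right) \frac{1}{49894} = - \frac{10934}{24947} \approx -0.43829$)
$\sqrt{- \frac{47406}{d} + 669 \cdot 11} = \sqrt{- \frac{47406}{- \frac{10934}{24947}} + 669 \cdot 11} = \sqrt{\left(-47406\right) \left(- \frac{24947}{10934}\right) + 7359} = \sqrt{\frac{591318741}{5467} + 7359} = \sqrt{\frac{631550394}{5467}} = \frac{3 \sqrt{383631778222}}{5467}$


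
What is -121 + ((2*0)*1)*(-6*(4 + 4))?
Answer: -121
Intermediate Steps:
-121 + ((2*0)*1)*(-6*(4 + 4)) = -121 + (0*1)*(-6*8) = -121 + 0*(-48) = -121 + 0 = -121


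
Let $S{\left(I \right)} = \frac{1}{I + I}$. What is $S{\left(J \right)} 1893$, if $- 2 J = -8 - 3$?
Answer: $\frac{1893}{11} \approx 172.09$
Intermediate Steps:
$J = \frac{11}{2}$ ($J = - \frac{-8 - 3}{2} = \left(- \frac{1}{2}\right) \left(-11\right) = \frac{11}{2} \approx 5.5$)
$S{\left(I \right)} = \frac{1}{2 I}$
$S{\left(J \right)} 1893 = \frac{1}{2 \cdot \frac{11}{2}} \cdot 1893 = \frac{1}{2} \cdot \frac{2}{11} \cdot 1893 = \frac{1}{11} \cdot 1893 = \frac{1893}{11}$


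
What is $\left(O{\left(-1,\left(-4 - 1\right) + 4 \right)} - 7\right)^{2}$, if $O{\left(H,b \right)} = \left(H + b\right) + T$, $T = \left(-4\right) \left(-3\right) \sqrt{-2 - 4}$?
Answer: $-783 - 216 i \sqrt{6} \approx -783.0 - 529.09 i$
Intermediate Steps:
$T = 12 i \sqrt{6}$ ($T = 12 \sqrt{-6} = 12 i \sqrt{6} \approx 29.394 i$)
$O{\left(H,b \right)} = H + b + 12 i \sqrt{6}$ ($O{\left(H,b \right)} = \left(H + b\right) + 12 i \sqrt{6} = H + b + 12 i \sqrt{6}$)
$\left(O{\left(-1,\left(-4 - 1\right) + 4 \right)} - 7\right)^{2} = \left(\left(-1 + \left(\left(-4 - 1\right) + 4\right) + 12 i \sqrt{6}\right) - 7\right)^{2} = \left(\left(-1 + \left(-5 + 4\right) + 12 i \sqrt{6}\right) - 7\right)^{2} = \left(\left(-1 - 1 + 12 i \sqrt{6}\right) - 7\right)^{2} = \left(\left(-2 + 12 i \sqrt{6}\right) - 7\right)^{2} = \left(-9 + 12 i \sqrt{6}\right)^{2}$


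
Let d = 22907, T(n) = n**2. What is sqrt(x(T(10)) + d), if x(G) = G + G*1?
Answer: sqrt(23107) ≈ 152.01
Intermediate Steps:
x(G) = 2*G (x(G) = G + G = 2*G)
sqrt(x(T(10)) + d) = sqrt(2*10**2 + 22907) = sqrt(2*100 + 22907) = sqrt(200 + 22907) = sqrt(23107)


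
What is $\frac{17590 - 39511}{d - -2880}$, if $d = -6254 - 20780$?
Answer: $\frac{21921}{24154} \approx 0.90755$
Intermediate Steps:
$d = -27034$
$\frac{17590 - 39511}{d - -2880} = \frac{17590 - 39511}{-27034 - -2880} = - \frac{21921}{-27034 + 2880} = - \frac{21921}{-24154} = \left(-21921\right) \left(- \frac{1}{24154}\right) = \frac{21921}{24154}$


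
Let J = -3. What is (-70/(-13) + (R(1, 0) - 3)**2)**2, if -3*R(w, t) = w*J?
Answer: 14884/169 ≈ 88.071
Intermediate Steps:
R(w, t) = w (R(w, t) = -w*(-3)/3 = -(-1)*w = w)
(-70/(-13) + (R(1, 0) - 3)**2)**2 = (-70/(-13) + (1 - 3)**2)**2 = (-70*(-1/13) + (-2)**2)**2 = (70/13 + 4)**2 = (122/13)**2 = 14884/169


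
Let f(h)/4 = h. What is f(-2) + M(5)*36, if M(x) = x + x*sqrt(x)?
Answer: 172 + 180*sqrt(5) ≈ 574.49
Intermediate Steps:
f(h) = 4*h
M(x) = x + x**(3/2)
f(-2) + M(5)*36 = 4*(-2) + (5 + 5**(3/2))*36 = -8 + (5 + 5*sqrt(5))*36 = -8 + (180 + 180*sqrt(5)) = 172 + 180*sqrt(5)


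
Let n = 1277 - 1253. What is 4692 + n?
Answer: 4716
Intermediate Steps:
n = 24
4692 + n = 4692 + 24 = 4716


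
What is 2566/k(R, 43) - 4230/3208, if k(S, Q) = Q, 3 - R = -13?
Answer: 4024919/68972 ≈ 58.356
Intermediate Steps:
R = 16 (R = 3 - 1*(-13) = 3 + 13 = 16)
2566/k(R, 43) - 4230/3208 = 2566/43 - 4230/3208 = 2566*(1/43) - 4230*1/3208 = 2566/43 - 2115/1604 = 4024919/68972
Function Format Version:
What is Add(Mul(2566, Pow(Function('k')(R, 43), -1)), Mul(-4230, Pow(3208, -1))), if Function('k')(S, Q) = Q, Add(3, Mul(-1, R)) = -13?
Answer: Rational(4024919, 68972) ≈ 58.356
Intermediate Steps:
R = 16 (R = Add(3, Mul(-1, -13)) = Add(3, 13) = 16)
Add(Mul(2566, Pow(Function('k')(R, 43), -1)), Mul(-4230, Pow(3208, -1))) = Add(Mul(2566, Pow(43, -1)), Mul(-4230, Pow(3208, -1))) = Add(Mul(2566, Rational(1, 43)), Mul(-4230, Rational(1, 3208))) = Add(Rational(2566, 43), Rational(-2115, 1604)) = Rational(4024919, 68972)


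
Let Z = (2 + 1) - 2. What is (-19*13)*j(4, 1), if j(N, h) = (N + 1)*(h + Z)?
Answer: -2470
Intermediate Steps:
Z = 1 (Z = 3 - 2 = 1)
j(N, h) = (1 + N)*(1 + h) (j(N, h) = (N + 1)*(h + 1) = (1 + N)*(1 + h))
(-19*13)*j(4, 1) = (-19*13)*(1 + 4 + 1 + 4*1) = -247*(1 + 4 + 1 + 4) = -247*10 = -2470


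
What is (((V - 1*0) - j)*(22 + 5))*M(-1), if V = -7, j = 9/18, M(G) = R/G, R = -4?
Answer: -810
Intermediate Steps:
M(G) = -4/G
j = 1/2 (j = 9*(1/18) = 1/2 ≈ 0.50000)
(((V - 1*0) - j)*(22 + 5))*M(-1) = (((-7 - 1*0) - 1*1/2)*(22 + 5))*(-4/(-1)) = (((-7 + 0) - 1/2)*27)*(-4*(-1)) = ((-7 - 1/2)*27)*4 = -15/2*27*4 = -405/2*4 = -810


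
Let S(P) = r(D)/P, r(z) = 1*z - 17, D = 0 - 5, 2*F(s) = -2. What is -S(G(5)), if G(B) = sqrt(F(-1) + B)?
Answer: 11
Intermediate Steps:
F(s) = -1 (F(s) = (1/2)*(-2) = -1)
G(B) = sqrt(-1 + B)
D = -5
r(z) = -17 + z (r(z) = z - 17 = -17 + z)
S(P) = -22/P (S(P) = (-17 - 5)/P = -22/P)
-S(G(5)) = -(-22)/(sqrt(-1 + 5)) = -(-22)/(sqrt(4)) = -(-22)/2 = -1*(-11) = 11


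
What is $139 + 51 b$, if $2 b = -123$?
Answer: $- \frac{5995}{2} \approx -2997.5$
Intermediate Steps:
$b = - \frac{123}{2}$ ($b = \frac{1}{2} \left(-123\right) = - \frac{123}{2} \approx -61.5$)
$139 + 51 b = 139 + 51 \left(- \frac{123}{2}\right) = 139 - \frac{6273}{2} = - \frac{5995}{2}$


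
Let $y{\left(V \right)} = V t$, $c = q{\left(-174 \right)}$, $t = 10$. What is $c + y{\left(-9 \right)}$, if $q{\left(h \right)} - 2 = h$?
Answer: $-262$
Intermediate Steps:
$q{\left(h \right)} = 2 + h$
$c = -172$ ($c = 2 - 174 = -172$)
$y{\left(V \right)} = 10 V$ ($y{\left(V \right)} = V 10 = 10 V$)
$c + y{\left(-9 \right)} = -172 + 10 \left(-9\right) = -172 - 90 = -262$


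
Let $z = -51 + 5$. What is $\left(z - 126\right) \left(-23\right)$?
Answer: $3956$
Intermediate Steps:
$z = -46$
$\left(z - 126\right) \left(-23\right) = \left(-46 - 126\right) \left(-23\right) = \left(-172\right) \left(-23\right) = 3956$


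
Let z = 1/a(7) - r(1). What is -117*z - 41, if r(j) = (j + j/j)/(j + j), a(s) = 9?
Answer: 63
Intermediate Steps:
r(j) = (1 + j)/(2*j) (r(j) = (j + 1)/((2*j)) = (1 + j)*(1/(2*j)) = (1 + j)/(2*j))
z = -8/9 (z = 1/9 - (1 + 1)/(2*1) = ⅑ - 2/2 = ⅑ - 1*1 = ⅑ - 1 = -8/9 ≈ -0.88889)
-117*z - 41 = -117*(-8/9) - 41 = 104 - 41 = 63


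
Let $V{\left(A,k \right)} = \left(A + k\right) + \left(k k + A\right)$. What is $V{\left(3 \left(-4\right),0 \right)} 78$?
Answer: $-1872$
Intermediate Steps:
$V{\left(A,k \right)} = k + k^{2} + 2 A$ ($V{\left(A,k \right)} = \left(A + k\right) + \left(k^{2} + A\right) = \left(A + k\right) + \left(A + k^{2}\right) = k + k^{2} + 2 A$)
$V{\left(3 \left(-4\right),0 \right)} 78 = \left(0 + 0^{2} + 2 \cdot 3 \left(-4\right)\right) 78 = \left(0 + 0 + 2 \left(-12\right)\right) 78 = \left(0 + 0 - 24\right) 78 = \left(-24\right) 78 = -1872$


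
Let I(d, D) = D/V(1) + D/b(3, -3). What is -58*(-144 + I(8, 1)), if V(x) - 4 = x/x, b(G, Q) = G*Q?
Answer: 375608/45 ≈ 8346.8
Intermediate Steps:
V(x) = 5 (V(x) = 4 + x/x = 4 + 1 = 5)
I(d, D) = 4*D/45 (I(d, D) = D/5 + D/((3*(-3))) = D*(1/5) + D/(-9) = D/5 + D*(-1/9) = D/5 - D/9 = 4*D/45)
-58*(-144 + I(8, 1)) = -58*(-144 + (4/45)*1) = -58*(-144 + 4/45) = -58*(-6476/45) = 375608/45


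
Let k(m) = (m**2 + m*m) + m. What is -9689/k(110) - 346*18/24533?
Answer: -389102917/596397230 ≈ -0.65242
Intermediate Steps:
k(m) = m + 2*m**2 (k(m) = (m**2 + m**2) + m = 2*m**2 + m = m + 2*m**2)
-9689/k(110) - 346*18/24533 = -9689*1/(110*(1 + 2*110)) - 346*18/24533 = -9689*1/(110*(1 + 220)) - 6228*1/24533 = -9689/(110*221) - 6228/24533 = -9689/24310 - 6228/24533 = -389102917/596397230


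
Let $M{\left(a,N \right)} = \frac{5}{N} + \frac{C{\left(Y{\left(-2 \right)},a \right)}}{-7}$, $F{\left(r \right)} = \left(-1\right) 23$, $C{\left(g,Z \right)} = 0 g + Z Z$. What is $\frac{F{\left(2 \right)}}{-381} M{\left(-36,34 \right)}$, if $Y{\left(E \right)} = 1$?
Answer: $- \frac{1012667}{90678} \approx -11.168$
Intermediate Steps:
$C{\left(g,Z \right)} = Z^{2}$ ($C{\left(g,Z \right)} = 0 + Z^{2} = Z^{2}$)
$F{\left(r \right)} = -23$
$M{\left(a,N \right)} = \frac{5}{N} - \frac{a^{2}}{7}$ ($M{\left(a,N \right)} = \frac{5}{N} + \frac{a^{2}}{-7} = \frac{5}{N} + a^{2} \left(- \frac{1}{7}\right) = \frac{5}{N} - \frac{a^{2}}{7}$)
$\frac{F{\left(2 \right)}}{-381} M{\left(-36,34 \right)} = - \frac{23}{-381} \left(\frac{5}{34} - \frac{\left(-36\right)^{2}}{7}\right) = \left(-23\right) \left(- \frac{1}{381}\right) \left(5 \cdot \frac{1}{34} - \frac{1296}{7}\right) = \frac{23 \left(\frac{5}{34} - \frac{1296}{7}\right)}{381} = \frac{23}{381} \left(- \frac{44029}{238}\right) = - \frac{1012667}{90678}$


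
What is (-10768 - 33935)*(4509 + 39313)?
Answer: -1958974866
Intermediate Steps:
(-10768 - 33935)*(4509 + 39313) = -44703*43822 = -1958974866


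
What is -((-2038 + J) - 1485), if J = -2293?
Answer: 5816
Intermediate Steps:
-((-2038 + J) - 1485) = -((-2038 - 2293) - 1485) = -(-4331 - 1485) = -1*(-5816) = 5816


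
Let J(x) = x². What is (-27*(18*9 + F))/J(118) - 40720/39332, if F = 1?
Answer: -185021353/136914692 ≈ -1.3514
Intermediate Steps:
(-27*(18*9 + F))/J(118) - 40720/39332 = (-27*(18*9 + 1))/(118²) - 40720/39332 = -27*(162 + 1)/13924 - 40720*1/39332 = -27*163*(1/13924) - 10180/9833 = -4401*1/13924 - 10180/9833 = -4401/13924 - 10180/9833 = -185021353/136914692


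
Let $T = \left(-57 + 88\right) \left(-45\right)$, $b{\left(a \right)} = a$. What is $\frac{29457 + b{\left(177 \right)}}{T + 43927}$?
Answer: $\frac{14817}{21266} \approx 0.69675$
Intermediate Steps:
$T = -1395$ ($T = 31 \left(-45\right) = -1395$)
$\frac{29457 + b{\left(177 \right)}}{T + 43927} = \frac{29457 + 177}{-1395 + 43927} = \frac{29634}{42532} = 29634 \cdot \frac{1}{42532} = \frac{14817}{21266}$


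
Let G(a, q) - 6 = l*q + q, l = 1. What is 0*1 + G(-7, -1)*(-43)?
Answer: -172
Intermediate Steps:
G(a, q) = 6 + 2*q (G(a, q) = 6 + (1*q + q) = 6 + (q + q) = 6 + 2*q)
0*1 + G(-7, -1)*(-43) = 0*1 + (6 + 2*(-1))*(-43) = 0 + (6 - 2)*(-43) = 0 + 4*(-43) = 0 - 172 = -172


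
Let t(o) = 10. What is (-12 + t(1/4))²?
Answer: 4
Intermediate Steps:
(-12 + t(1/4))² = (-12 + 10)² = (-2)² = 4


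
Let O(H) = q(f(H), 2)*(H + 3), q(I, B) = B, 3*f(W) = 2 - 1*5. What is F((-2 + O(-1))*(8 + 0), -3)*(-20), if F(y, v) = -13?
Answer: 260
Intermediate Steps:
f(W) = -1 (f(W) = (2 - 1*5)/3 = (2 - 5)/3 = (1/3)*(-3) = -1)
O(H) = 6 + 2*H (O(H) = 2*(H + 3) = 2*(3 + H) = 6 + 2*H)
F((-2 + O(-1))*(8 + 0), -3)*(-20) = -13*(-20) = 260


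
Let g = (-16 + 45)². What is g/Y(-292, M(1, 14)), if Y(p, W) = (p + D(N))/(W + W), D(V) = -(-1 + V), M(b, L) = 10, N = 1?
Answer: -4205/73 ≈ -57.603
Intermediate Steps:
D(V) = 1 - V
Y(p, W) = p/(2*W) (Y(p, W) = (p + (1 - 1*1))/(W + W) = (p + (1 - 1))/((2*W)) = (p + 0)*(1/(2*W)) = p*(1/(2*W)) = p/(2*W))
g = 841 (g = 29² = 841)
g/Y(-292, M(1, 14)) = 841/(((½)*(-292)/10)) = 841/(((½)*(-292)*(⅒))) = 841/(-73/5) = 841*(-5/73) = -4205/73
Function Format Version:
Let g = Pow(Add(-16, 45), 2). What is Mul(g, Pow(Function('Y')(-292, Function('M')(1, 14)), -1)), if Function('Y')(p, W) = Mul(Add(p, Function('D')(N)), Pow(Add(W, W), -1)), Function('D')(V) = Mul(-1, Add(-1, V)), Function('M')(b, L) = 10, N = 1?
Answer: Rational(-4205, 73) ≈ -57.603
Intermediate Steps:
Function('D')(V) = Add(1, Mul(-1, V))
Function('Y')(p, W) = Mul(Rational(1, 2), p, Pow(W, -1)) (Function('Y')(p, W) = Mul(Add(p, Add(1, Mul(-1, 1))), Pow(Add(W, W), -1)) = Mul(Add(p, Add(1, -1)), Pow(Mul(2, W), -1)) = Mul(Add(p, 0), Mul(Rational(1, 2), Pow(W, -1))) = Mul(p, Mul(Rational(1, 2), Pow(W, -1))) = Mul(Rational(1, 2), p, Pow(W, -1)))
g = 841 (g = Pow(29, 2) = 841)
Mul(g, Pow(Function('Y')(-292, Function('M')(1, 14)), -1)) = Mul(841, Pow(Mul(Rational(1, 2), -292, Pow(10, -1)), -1)) = Mul(841, Pow(Mul(Rational(1, 2), -292, Rational(1, 10)), -1)) = Mul(841, Pow(Rational(-73, 5), -1)) = Mul(841, Rational(-5, 73)) = Rational(-4205, 73)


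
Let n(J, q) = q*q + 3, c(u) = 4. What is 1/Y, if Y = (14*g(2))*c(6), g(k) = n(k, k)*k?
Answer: 1/784 ≈ 0.0012755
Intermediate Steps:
n(J, q) = 3 + q**2 (n(J, q) = q**2 + 3 = 3 + q**2)
g(k) = k*(3 + k**2) (g(k) = (3 + k**2)*k = k*(3 + k**2))
Y = 784 (Y = (14*(2*(3 + 2**2)))*4 = (14*(2*(3 + 4)))*4 = (14*(2*7))*4 = (14*14)*4 = 196*4 = 784)
1/Y = 1/784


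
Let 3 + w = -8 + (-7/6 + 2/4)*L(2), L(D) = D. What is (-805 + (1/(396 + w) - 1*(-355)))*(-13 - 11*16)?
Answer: 97891983/1151 ≈ 85050.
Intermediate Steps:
w = -37/3 (w = -3 + (-8 + (-7/6 + 2/4)*2) = -3 + (-8 + (-7*1/6 + 2*(1/4))*2) = -3 + (-8 + (-7/6 + 1/2)*2) = -3 + (-8 - 2/3*2) = -3 + (-8 - 4/3) = -3 - 28/3 = -37/3 ≈ -12.333)
(-805 + (1/(396 + w) - 1*(-355)))*(-13 - 11*16) = (-805 + (1/(396 - 37/3) - 1*(-355)))*(-13 - 11*16) = (-805 + (1/(1151/3) + 355))*(-13 - 176) = (-805 + (3/1151 + 355))*(-189) = (-805 + 408608/1151)*(-189) = -517947/1151*(-189) = 97891983/1151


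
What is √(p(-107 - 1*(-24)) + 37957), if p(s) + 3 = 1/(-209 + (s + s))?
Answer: √213491235/75 ≈ 194.82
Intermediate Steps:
p(s) = -3 + 1/(-209 + 2*s) (p(s) = -3 + 1/(-209 + (s + s)) = -3 + 1/(-209 + 2*s))
√(p(-107 - 1*(-24)) + 37957) = √(2*(314 - 3*(-107 - 1*(-24)))/(-209 + 2*(-107 - 1*(-24))) + 37957) = √(2*(314 - 3*(-107 + 24))/(-209 + 2*(-107 + 24)) + 37957) = √(2*(314 - 3*(-83))/(-209 + 2*(-83)) + 37957) = √(2*(314 + 249)/(-209 - 166) + 37957) = √(2*563/(-375) + 37957) = √(2*(-1/375)*563 + 37957) = √(-1126/375 + 37957) = √(14232749/375) = √213491235/75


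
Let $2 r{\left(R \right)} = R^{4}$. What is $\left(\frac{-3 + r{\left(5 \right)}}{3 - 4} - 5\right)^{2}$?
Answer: $\frac{395641}{4} \approx 98910.0$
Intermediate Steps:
$r{\left(R \right)} = \frac{R^{4}}{2}$
$\left(\frac{-3 + r{\left(5 \right)}}{3 - 4} - 5\right)^{2} = \left(\frac{-3 + \frac{5^{4}}{2}}{3 - 4} - 5\right)^{2} = \left(\frac{-3 + \frac{1}{2} \cdot 625}{-1} - 5\right)^{2} = \left(\left(-3 + \frac{625}{2}\right) \left(-1\right) - 5\right)^{2} = \left(\frac{619}{2} \left(-1\right) - 5\right)^{2} = \left(- \frac{619}{2} - 5\right)^{2} = \left(- \frac{629}{2}\right)^{2} = \frac{395641}{4}$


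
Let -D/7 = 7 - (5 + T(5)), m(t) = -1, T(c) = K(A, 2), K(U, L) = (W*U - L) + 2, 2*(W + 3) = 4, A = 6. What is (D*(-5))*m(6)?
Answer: -280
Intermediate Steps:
W = -1 (W = -3 + (½)*4 = -3 + 2 = -1)
K(U, L) = 2 - L - U (K(U, L) = (-U - L) + 2 = (-L - U) + 2 = 2 - L - U)
T(c) = -6 (T(c) = 2 - 1*2 - 1*6 = 2 - 2 - 6 = -6)
D = -56 (D = -7*(7 - (5 - 6)) = -7*(7 - 1*(-1)) = -7*(7 + 1) = -7*8 = -56)
(D*(-5))*m(6) = -56*(-5)*(-1) = 280*(-1) = -280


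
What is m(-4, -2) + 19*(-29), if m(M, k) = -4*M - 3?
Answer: -538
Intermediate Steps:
m(M, k) = -3 - 4*M
m(-4, -2) + 19*(-29) = (-3 - 4*(-4)) + 19*(-29) = (-3 + 16) - 551 = 13 - 551 = -538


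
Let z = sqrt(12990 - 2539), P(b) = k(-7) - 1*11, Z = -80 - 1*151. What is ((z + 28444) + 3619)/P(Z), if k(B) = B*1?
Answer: -32063/18 - sqrt(10451)/18 ≈ -1787.0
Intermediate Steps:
k(B) = B
Z = -231 (Z = -80 - 151 = -231)
P(b) = -18 (P(b) = -7 - 1*11 = -7 - 11 = -18)
z = sqrt(10451) ≈ 102.23
((z + 28444) + 3619)/P(Z) = ((sqrt(10451) + 28444) + 3619)/(-18) = ((28444 + sqrt(10451)) + 3619)*(-1/18) = (32063 + sqrt(10451))*(-1/18) = -32063/18 - sqrt(10451)/18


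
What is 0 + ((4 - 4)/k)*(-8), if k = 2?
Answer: 0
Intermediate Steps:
0 + ((4 - 4)/k)*(-8) = 0 + ((4 - 4)/2)*(-8) = 0 + ((½)*0)*(-8) = 0 + 0*(-8) = 0 + 0 = 0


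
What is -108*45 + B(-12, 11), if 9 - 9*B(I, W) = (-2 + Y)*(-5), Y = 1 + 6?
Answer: -43706/9 ≈ -4856.2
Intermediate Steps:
Y = 7
B(I, W) = 34/9 (B(I, W) = 1 - (-2 + 7)*(-5)/9 = 1 - 5*(-5)/9 = 1 - 1/9*(-25) = 1 + 25/9 = 34/9)
-108*45 + B(-12, 11) = -108*45 + 34/9 = -4860 + 34/9 = -43706/9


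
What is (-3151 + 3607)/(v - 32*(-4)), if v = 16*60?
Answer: 57/136 ≈ 0.41912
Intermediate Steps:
v = 960
(-3151 + 3607)/(v - 32*(-4)) = (-3151 + 3607)/(960 - 32*(-4)) = 456/(960 + 128) = 456/1088 = 456*(1/1088) = 57/136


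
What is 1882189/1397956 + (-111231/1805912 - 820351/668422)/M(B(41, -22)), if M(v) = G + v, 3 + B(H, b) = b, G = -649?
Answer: 191688852822453266421/142170906098898843152 ≈ 1.3483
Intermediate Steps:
B(H, b) = -3 + b
M(v) = -649 + v
1882189/1397956 + (-111231/1805912 - 820351/668422)/M(B(41, -22)) = 1882189/1397956 + (-111231/1805912 - 820351/668422)/(-649 + (-3 - 22)) = 1882189*(1/1397956) + (-111231*1/1805912 - 820351*1/668422)/(-649 - 25) = 1882189/1397956 + (-111231/1805912 - 820351/668422)/(-674) = 1882189/1397956 - 777915481297/603555655432*(-1/674) = 1882189/1397956 + 777915481297/406796511761168 = 191688852822453266421/142170906098898843152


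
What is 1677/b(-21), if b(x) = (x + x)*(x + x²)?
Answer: -559/5880 ≈ -0.095068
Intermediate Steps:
b(x) = 2*x*(x + x²) (b(x) = (2*x)*(x + x²) = 2*x*(x + x²))
1677/b(-21) = 1677/((2*(-21)²*(1 - 21))) = 1677/((2*441*(-20))) = 1677/(-17640) = 1677*(-1/17640) = -559/5880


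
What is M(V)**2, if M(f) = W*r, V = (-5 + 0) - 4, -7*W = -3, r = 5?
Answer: 225/49 ≈ 4.5918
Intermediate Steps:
W = 3/7 (W = -1/7*(-3) = 3/7 ≈ 0.42857)
V = -9 (V = -5 - 4 = -9)
M(f) = 15/7 (M(f) = (3/7)*5 = 15/7)
M(V)**2 = (15/7)**2 = 225/49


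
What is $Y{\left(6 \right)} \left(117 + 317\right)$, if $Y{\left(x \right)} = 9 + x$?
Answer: $6510$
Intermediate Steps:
$Y{\left(6 \right)} \left(117 + 317\right) = \left(9 + 6\right) \left(117 + 317\right) = 15 \cdot 434 = 6510$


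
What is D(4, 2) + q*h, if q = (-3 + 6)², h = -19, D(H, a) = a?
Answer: -169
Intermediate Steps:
q = 9 (q = 3² = 9)
D(4, 2) + q*h = 2 + 9*(-19) = 2 - 171 = -169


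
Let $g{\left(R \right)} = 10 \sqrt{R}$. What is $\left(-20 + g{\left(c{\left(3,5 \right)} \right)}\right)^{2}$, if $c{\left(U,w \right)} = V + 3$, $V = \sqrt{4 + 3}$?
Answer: $100 \left(2 - \sqrt{3 + \sqrt{7}}\right)^{2} \approx 14.144$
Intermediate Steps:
$V = \sqrt{7} \approx 2.6458$
$c{\left(U,w \right)} = 3 + \sqrt{7}$ ($c{\left(U,w \right)} = \sqrt{7} + 3 = 3 + \sqrt{7}$)
$\left(-20 + g{\left(c{\left(3,5 \right)} \right)}\right)^{2} = \left(-20 + 10 \sqrt{3 + \sqrt{7}}\right)^{2}$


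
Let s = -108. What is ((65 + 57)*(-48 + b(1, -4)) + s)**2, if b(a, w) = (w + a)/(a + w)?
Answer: 34128964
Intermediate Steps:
b(a, w) = 1 (b(a, w) = (a + w)/(a + w) = 1)
((65 + 57)*(-48 + b(1, -4)) + s)**2 = ((65 + 57)*(-48 + 1) - 108)**2 = (122*(-47) - 108)**2 = (-5734 - 108)**2 = (-5842)**2 = 34128964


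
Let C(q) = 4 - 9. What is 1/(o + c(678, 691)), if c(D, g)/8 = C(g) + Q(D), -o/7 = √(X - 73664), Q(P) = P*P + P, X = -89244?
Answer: I/(2*(7*√40727 + 1841428*I)) ≈ 2.7153e-7 + 2.083e-10*I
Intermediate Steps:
C(q) = -5
Q(P) = P + P² (Q(P) = P² + P = P + P²)
o = -14*I*√40727 (o = -7*√(-89244 - 73664) = -14*I*√40727 ≈ -2825.3*I)
c(D, g) = -40 + 8*D*(1 + D) (c(D, g) = 8*(-5 + D*(1 + D)) = -40 + 8*D*(1 + D))
1/(o + c(678, 691)) = 1/(-14*I*√40727 + (-40 + 8*678*(1 + 678))) = 1/(-14*I*√40727 + (-40 + 8*678*679)) = 1/(-14*I*√40727 + (-40 + 3682896)) = 1/(-14*I*√40727 + 3682856) = 1/(3682856 - 14*I*√40727)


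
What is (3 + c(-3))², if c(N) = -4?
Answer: 1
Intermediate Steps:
(3 + c(-3))² = (3 - 4)² = (-1)² = 1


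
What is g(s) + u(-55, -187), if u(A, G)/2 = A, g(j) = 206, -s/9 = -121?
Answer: 96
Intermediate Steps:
s = 1089 (s = -9*(-121) = 1089)
u(A, G) = 2*A
g(s) + u(-55, -187) = 206 + 2*(-55) = 206 - 110 = 96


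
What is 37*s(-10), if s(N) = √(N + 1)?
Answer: 111*I ≈ 111.0*I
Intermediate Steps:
s(N) = √(1 + N)
37*s(-10) = 37*√(1 - 10) = 37*√(-9) = 37*(3*I) = 111*I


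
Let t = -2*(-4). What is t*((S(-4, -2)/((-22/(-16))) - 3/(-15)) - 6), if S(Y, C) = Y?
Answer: -3832/55 ≈ -69.673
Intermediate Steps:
t = 8
t*((S(-4, -2)/((-22/(-16))) - 3/(-15)) - 6) = 8*((-4/((-22/(-16))) - 3/(-15)) - 6) = 8*((-4/((-22*(-1/16))) - 3*(-1/15)) - 6) = 8*((-4/11/8 + ⅕) - 6) = 8*((-4*8/11 + ⅕) - 6) = 8*((-32/11 + ⅕) - 6) = 8*(-149/55 - 6) = 8*(-479/55) = -3832/55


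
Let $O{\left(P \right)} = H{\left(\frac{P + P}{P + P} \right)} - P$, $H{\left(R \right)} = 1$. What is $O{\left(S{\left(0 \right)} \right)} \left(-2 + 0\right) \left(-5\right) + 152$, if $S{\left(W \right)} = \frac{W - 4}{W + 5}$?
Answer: $170$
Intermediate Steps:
$S{\left(W \right)} = \frac{-4 + W}{5 + W}$
$O{\left(P \right)} = 1 - P$
$O{\left(S{\left(0 \right)} \right)} \left(-2 + 0\right) \left(-5\right) + 152 = \left(1 - \frac{-4 + 0}{5 + 0}\right) \left(-2 + 0\right) \left(-5\right) + 152 = \left(1 - \frac{1}{5} \left(-4\right)\right) \left(\left(-2\right) \left(-5\right)\right) + 152 = \left(1 - \frac{1}{5} \left(-4\right)\right) 10 + 152 = \left(1 - - \frac{4}{5}\right) 10 + 152 = \left(1 + \frac{4}{5}\right) 10 + 152 = \frac{9}{5} \cdot 10 + 152 = 18 + 152 = 170$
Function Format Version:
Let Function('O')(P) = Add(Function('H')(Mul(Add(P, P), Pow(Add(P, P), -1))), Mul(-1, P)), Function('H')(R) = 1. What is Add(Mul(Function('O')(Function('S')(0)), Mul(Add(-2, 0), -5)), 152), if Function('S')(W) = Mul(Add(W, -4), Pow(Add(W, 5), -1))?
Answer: 170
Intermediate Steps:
Function('S')(W) = Mul(Pow(Add(5, W), -1), Add(-4, W)) (Function('S')(W) = Mul(Add(-4, W), Pow(Add(5, W), -1)) = Mul(Pow(Add(5, W), -1), Add(-4, W)))
Function('O')(P) = Add(1, Mul(-1, P))
Add(Mul(Function('O')(Function('S')(0)), Mul(Add(-2, 0), -5)), 152) = Add(Mul(Add(1, Mul(-1, Mul(Pow(Add(5, 0), -1), Add(-4, 0)))), Mul(Add(-2, 0), -5)), 152) = Add(Mul(Add(1, Mul(-1, Mul(Pow(5, -1), -4))), Mul(-2, -5)), 152) = Add(Mul(Add(1, Mul(-1, Mul(Rational(1, 5), -4))), 10), 152) = Add(Mul(Add(1, Mul(-1, Rational(-4, 5))), 10), 152) = Add(Mul(Add(1, Rational(4, 5)), 10), 152) = Add(Mul(Rational(9, 5), 10), 152) = Add(18, 152) = 170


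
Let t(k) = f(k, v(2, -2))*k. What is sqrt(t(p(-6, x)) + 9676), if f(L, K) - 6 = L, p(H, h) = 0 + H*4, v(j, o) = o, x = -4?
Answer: 38*sqrt(7) ≈ 100.54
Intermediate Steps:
p(H, h) = 4*H (p(H, h) = 0 + 4*H = 4*H)
f(L, K) = 6 + L
t(k) = k*(6 + k) (t(k) = (6 + k)*k = k*(6 + k))
sqrt(t(p(-6, x)) + 9676) = sqrt((4*(-6))*(6 + 4*(-6)) + 9676) = sqrt(-24*(6 - 24) + 9676) = sqrt(-24*(-18) + 9676) = sqrt(432 + 9676) = sqrt(10108) = 38*sqrt(7)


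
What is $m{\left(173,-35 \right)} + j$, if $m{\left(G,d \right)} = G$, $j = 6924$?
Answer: $7097$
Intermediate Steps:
$m{\left(173,-35 \right)} + j = 173 + 6924 = 7097$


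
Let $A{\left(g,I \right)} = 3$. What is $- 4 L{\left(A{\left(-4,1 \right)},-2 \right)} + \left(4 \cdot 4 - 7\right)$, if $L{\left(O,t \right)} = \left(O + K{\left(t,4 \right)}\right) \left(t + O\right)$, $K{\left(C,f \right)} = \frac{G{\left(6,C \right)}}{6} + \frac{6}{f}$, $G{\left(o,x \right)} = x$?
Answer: $- \frac{23}{3} \approx -7.6667$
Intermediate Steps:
$K{\left(C,f \right)} = \frac{6}{f} + \frac{C}{6}$ ($K{\left(C,f \right)} = \frac{C}{6} + \frac{6}{f} = \frac{6}{f} + \frac{C}{6}$)
$L{\left(O,t \right)} = \left(O + t\right) \left(\frac{3}{2} + O + \frac{t}{6}\right)$ ($L{\left(O,t \right)} = \left(O + \left(\frac{6}{4} + \frac{t}{6}\right)\right) \left(t + O\right) = \left(O + \left(6 \cdot \frac{1}{4} + \frac{t}{6}\right)\right) \left(O + t\right) = \left(O + \left(\frac{3}{2} + \frac{t}{6}\right)\right) \left(O + t\right) = \left(\frac{3}{2} + O + \frac{t}{6}\right) \left(O + t\right) = \left(O + t\right) \left(\frac{3}{2} + O + \frac{t}{6}\right)$)
$- 4 L{\left(A{\left(-4,1 \right)},-2 \right)} + \left(4 \cdot 4 - 7\right) = - 4 \left(3^{2} + 3 \left(-2\right) + \frac{1}{6} \cdot 3 \left(9 - 2\right) + \frac{1}{6} \left(-2\right) \left(9 - 2\right)\right) + \left(4 \cdot 4 - 7\right) = - 4 \left(9 - 6 + \frac{1}{6} \cdot 3 \cdot 7 + \frac{1}{6} \left(-2\right) 7\right) + \left(16 - 7\right) = - 4 \left(9 - 6 + \frac{7}{2} - \frac{7}{3}\right) + 9 = \left(-4\right) \frac{25}{6} + 9 = - \frac{50}{3} + 9 = - \frac{23}{3}$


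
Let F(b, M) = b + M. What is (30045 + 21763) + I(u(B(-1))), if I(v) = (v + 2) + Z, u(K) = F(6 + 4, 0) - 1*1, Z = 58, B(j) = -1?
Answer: 51877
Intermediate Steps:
F(b, M) = M + b
u(K) = 9 (u(K) = (0 + (6 + 4)) - 1*1 = (0 + 10) - 1 = 10 - 1 = 9)
I(v) = 60 + v (I(v) = (v + 2) + 58 = (2 + v) + 58 = 60 + v)
(30045 + 21763) + I(u(B(-1))) = (30045 + 21763) + (60 + 9) = 51808 + 69 = 51877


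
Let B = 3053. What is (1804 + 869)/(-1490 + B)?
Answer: 891/521 ≈ 1.7102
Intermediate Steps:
(1804 + 869)/(-1490 + B) = (1804 + 869)/(-1490 + 3053) = 2673/1563 = 2673*(1/1563) = 891/521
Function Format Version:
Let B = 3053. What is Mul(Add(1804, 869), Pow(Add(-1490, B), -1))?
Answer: Rational(891, 521) ≈ 1.7102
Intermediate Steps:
Mul(Add(1804, 869), Pow(Add(-1490, B), -1)) = Mul(Add(1804, 869), Pow(Add(-1490, 3053), -1)) = Mul(2673, Pow(1563, -1)) = Mul(2673, Rational(1, 1563)) = Rational(891, 521)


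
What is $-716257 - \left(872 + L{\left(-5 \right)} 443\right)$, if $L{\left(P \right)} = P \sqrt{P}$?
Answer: $-717129 + 2215 i \sqrt{5} \approx -7.1713 \cdot 10^{5} + 4952.9 i$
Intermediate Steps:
$L{\left(P \right)} = P^{\frac{3}{2}}$
$-716257 - \left(872 + L{\left(-5 \right)} 443\right) = -716257 - \left(872 + \left(-5\right)^{\frac{3}{2}} \cdot 443\right) = -716257 - \left(872 + - 5 i \sqrt{5} \cdot 443\right) = -716257 - \left(872 - 2215 i \sqrt{5}\right) = -717129 + 2215 i \sqrt{5}$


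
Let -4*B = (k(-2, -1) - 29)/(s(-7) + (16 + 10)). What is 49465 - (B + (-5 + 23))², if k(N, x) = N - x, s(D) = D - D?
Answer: 132848959/2704 ≈ 49131.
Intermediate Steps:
s(D) = 0
B = 15/52 (B = -((-2 - 1*(-1)) - 29)/(4*(0 + (16 + 10))) = -((-2 + 1) - 29)/(4*(0 + 26)) = -(-1 - 29)/(4*26) = -(-15)/(2*26) = -¼*(-15/13) = 15/52 ≈ 0.28846)
49465 - (B + (-5 + 23))² = 49465 - (15/52 + (-5 + 23))² = 49465 - (15/52 + 18)² = 49465 - (951/52)² = 49465 - 1*904401/2704 = 49465 - 904401/2704 = 132848959/2704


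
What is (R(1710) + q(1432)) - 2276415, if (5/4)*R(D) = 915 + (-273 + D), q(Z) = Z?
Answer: -11365507/5 ≈ -2.2731e+6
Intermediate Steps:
R(D) = 2568/5 + 4*D/5 (R(D) = 4*(915 + (-273 + D))/5 = 4*(642 + D)/5 = 2568/5 + 4*D/5)
(R(1710) + q(1432)) - 2276415 = ((2568/5 + (⅘)*1710) + 1432) - 2276415 = ((2568/5 + 1368) + 1432) - 2276415 = (9408/5 + 1432) - 2276415 = 16568/5 - 2276415 = -11365507/5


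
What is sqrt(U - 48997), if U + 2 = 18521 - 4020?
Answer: I*sqrt(34498) ≈ 185.74*I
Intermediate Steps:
U = 14499 (U = -2 + (18521 - 4020) = -2 + 14501 = 14499)
sqrt(U - 48997) = sqrt(14499 - 48997) = sqrt(-34498) = I*sqrt(34498)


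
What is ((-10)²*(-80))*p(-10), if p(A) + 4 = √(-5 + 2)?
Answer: 32000 - 8000*I*√3 ≈ 32000.0 - 13856.0*I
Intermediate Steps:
p(A) = -4 + I*√3 (p(A) = -4 + √(-5 + 2) = -4 + √(-3) = -4 + I*√3)
((-10)²*(-80))*p(-10) = ((-10)²*(-80))*(-4 + I*√3) = (100*(-80))*(-4 + I*√3) = -8000*(-4 + I*√3) = 32000 - 8000*I*√3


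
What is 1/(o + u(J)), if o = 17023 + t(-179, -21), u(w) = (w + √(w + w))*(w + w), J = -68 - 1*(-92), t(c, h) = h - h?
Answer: 18175/330220033 - 192*√3/330220033 ≈ 5.4032e-5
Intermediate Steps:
t(c, h) = 0
J = 24 (J = -68 + 92 = 24)
u(w) = 2*w*(w + √2*√w) (u(w) = (w + √(2*w))*(2*w) = (w + √2*√w)*(2*w) = 2*w*(w + √2*√w))
o = 17023 (o = 17023 + 0 = 17023)
1/(o + u(J)) = 1/(17023 + (2*24² + 2*√2*24^(3/2))) = 1/(17023 + (2*576 + 2*√2*(48*√6))) = 1/(17023 + (1152 + 192*√3)) = 1/(18175 + 192*√3)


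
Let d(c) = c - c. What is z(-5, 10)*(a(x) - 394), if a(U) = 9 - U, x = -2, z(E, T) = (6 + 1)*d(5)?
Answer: 0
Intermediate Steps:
d(c) = 0
z(E, T) = 0 (z(E, T) = (6 + 1)*0 = 7*0 = 0)
z(-5, 10)*(a(x) - 394) = 0*((9 - 1*(-2)) - 394) = 0*((9 + 2) - 394) = 0*(11 - 394) = 0*(-383) = 0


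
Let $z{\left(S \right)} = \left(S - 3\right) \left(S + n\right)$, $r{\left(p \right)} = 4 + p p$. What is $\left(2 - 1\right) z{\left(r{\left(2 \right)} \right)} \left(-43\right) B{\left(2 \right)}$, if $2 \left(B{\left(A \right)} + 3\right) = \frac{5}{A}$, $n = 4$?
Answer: $4515$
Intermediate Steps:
$r{\left(p \right)} = 4 + p^{2}$
$z{\left(S \right)} = \left(-3 + S\right) \left(4 + S\right)$ ($z{\left(S \right)} = \left(S - 3\right) \left(S + 4\right) = \left(-3 + S\right) \left(4 + S\right)$)
$B{\left(A \right)} = -3 + \frac{5}{2 A}$ ($B{\left(A \right)} = -3 + \frac{5 \frac{1}{A}}{2} = -3 + \frac{5}{2 A}$)
$\left(2 - 1\right) z{\left(r{\left(2 \right)} \right)} \left(-43\right) B{\left(2 \right)} = \left(2 - 1\right) \left(-12 + \left(4 + 2^{2}\right) + \left(4 + 2^{2}\right)^{2}\right) \left(-43\right) \left(-3 + \frac{5}{2 \cdot 2}\right) = 1 \left(-12 + \left(4 + 4\right) + \left(4 + 4\right)^{2}\right) \left(-43\right) \left(-3 + \frac{5}{2} \cdot \frac{1}{2}\right) = 1 \left(-12 + 8 + 8^{2}\right) \left(-43\right) \left(-3 + \frac{5}{4}\right) = 1 \left(-12 + 8 + 64\right) \left(-43\right) \left(- \frac{7}{4}\right) = 1 \cdot 60 \left(-43\right) \left(- \frac{7}{4}\right) = 60 \left(-43\right) \left(- \frac{7}{4}\right) = \left(-2580\right) \left(- \frac{7}{4}\right) = 4515$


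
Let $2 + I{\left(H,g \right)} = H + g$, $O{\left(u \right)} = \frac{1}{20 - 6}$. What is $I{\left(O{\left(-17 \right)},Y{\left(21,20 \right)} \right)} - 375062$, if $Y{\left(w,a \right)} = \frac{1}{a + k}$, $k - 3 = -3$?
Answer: $- \frac{52508943}{140} \approx -3.7506 \cdot 10^{5}$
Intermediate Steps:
$k = 0$ ($k = 3 - 3 = 0$)
$O{\left(u \right)} = \frac{1}{14}$
$Y{\left(w,a \right)} = \frac{1}{a}$ ($Y{\left(w,a \right)} = \frac{1}{a + 0} = \frac{1}{a}$)
$I{\left(H,g \right)} = -2 + H + g$ ($I{\left(H,g \right)} = -2 + \left(H + g\right) = -2 + H + g$)
$I{\left(O{\left(-17 \right)},Y{\left(21,20 \right)} \right)} - 375062 = \left(-2 + \frac{1}{14} + \frac{1}{20}\right) - 375062 = - \frac{263}{140} - 375062 = - \frac{52508943}{140}$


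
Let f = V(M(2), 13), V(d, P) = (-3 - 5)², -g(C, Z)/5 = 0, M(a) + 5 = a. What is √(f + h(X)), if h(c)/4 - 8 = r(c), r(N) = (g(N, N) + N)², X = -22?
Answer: 4*√127 ≈ 45.078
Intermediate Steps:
M(a) = -5 + a
g(C, Z) = 0 (g(C, Z) = -5*0 = 0)
V(d, P) = 64 (V(d, P) = (-8)² = 64)
f = 64
r(N) = N² (r(N) = (0 + N)² = N²)
h(c) = 32 + 4*c²
√(f + h(X)) = √(64 + (32 + 4*(-22)²)) = √(64 + (32 + 4*484)) = √(64 + (32 + 1936)) = √(64 + 1968) = √2032 = 4*√127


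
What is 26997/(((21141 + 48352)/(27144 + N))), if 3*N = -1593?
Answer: 718471161/69493 ≈ 10339.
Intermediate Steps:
N = -531 (N = (⅓)*(-1593) = -531)
26997/(((21141 + 48352)/(27144 + N))) = 26997/(((21141 + 48352)/(27144 - 531))) = 26997/((69493/26613)) = 26997/((69493*(1/26613))) = 26997/(69493/26613) = 26997*(26613/69493) = 718471161/69493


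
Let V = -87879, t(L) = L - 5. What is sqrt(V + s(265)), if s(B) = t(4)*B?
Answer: 4*I*sqrt(5509) ≈ 296.89*I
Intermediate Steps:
t(L) = -5 + L
s(B) = -B (s(B) = (-5 + 4)*B = -B)
sqrt(V + s(265)) = sqrt(-87879 - 1*265) = sqrt(-87879 - 265) = sqrt(-88144) = 4*I*sqrt(5509)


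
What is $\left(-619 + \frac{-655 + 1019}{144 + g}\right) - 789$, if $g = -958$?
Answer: $- \frac{573238}{407} \approx -1408.4$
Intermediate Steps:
$\left(-619 + \frac{-655 + 1019}{144 + g}\right) - 789 = \left(-619 + \frac{-655 + 1019}{144 - 958}\right) - 789 = \left(-619 + \frac{364}{-814}\right) - 789 = \left(-619 + 364 \left(- \frac{1}{814}\right)\right) - 789 = \left(-619 - \frac{182}{407}\right) - 789 = - \frac{252115}{407} - 789 = - \frac{573238}{407}$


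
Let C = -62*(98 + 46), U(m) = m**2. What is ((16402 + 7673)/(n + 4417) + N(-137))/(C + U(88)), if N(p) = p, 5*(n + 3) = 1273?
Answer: 64117/575794 ≈ 0.11135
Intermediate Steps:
n = 1258/5 (n = -3 + (1/5)*1273 = -3 + 1273/5 = 1258/5 ≈ 251.60)
C = -8928 (C = -62*144 = -8928)
((16402 + 7673)/(n + 4417) + N(-137))/(C + U(88)) = ((16402 + 7673)/(1258/5 + 4417) - 137)/(-8928 + 88**2) = (24075/(23343/5) - 137)/(-8928 + 7744) = (24075*(5/23343) - 137)/(-1184) = (40125/7781 - 137)*(-1/1184) = -1025872/7781*(-1/1184) = 64117/575794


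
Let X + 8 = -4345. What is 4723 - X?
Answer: 9076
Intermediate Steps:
X = -4353 (X = -8 - 4345 = -4353)
4723 - X = 4723 - 1*(-4353) = 4723 + 4353 = 9076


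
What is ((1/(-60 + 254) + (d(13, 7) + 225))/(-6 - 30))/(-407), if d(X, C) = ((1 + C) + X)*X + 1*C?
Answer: 32657/947496 ≈ 0.034467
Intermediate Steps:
d(X, C) = C + X*(1 + C + X) (d(X, C) = (1 + C + X)*X + C = X*(1 + C + X) + C = C + X*(1 + C + X))
((1/(-60 + 254) + (d(13, 7) + 225))/(-6 - 30))/(-407) = ((1/(-60 + 254) + ((7 + 13 + 13² + 7*13) + 225))/(-6 - 30))/(-407) = ((1/194 + ((7 + 13 + 169 + 91) + 225))/(-36))*(-1/407) = ((1/194 + (280 + 225))*(-1/36))*(-1/407) = ((1/194 + 505)*(-1/36))*(-1/407) = ((97971/194)*(-1/36))*(-1/407) = -32657/2328*(-1/407) = 32657/947496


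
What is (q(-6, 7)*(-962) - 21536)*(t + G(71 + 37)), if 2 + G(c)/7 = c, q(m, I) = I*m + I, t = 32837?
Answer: 407447586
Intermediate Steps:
q(m, I) = I + I*m
G(c) = -14 + 7*c
(q(-6, 7)*(-962) - 21536)*(t + G(71 + 37)) = ((7*(1 - 6))*(-962) - 21536)*(32837 + (-14 + 7*(71 + 37))) = ((7*(-5))*(-962) - 21536)*(32837 + (-14 + 7*108)) = (-35*(-962) - 21536)*(32837 + (-14 + 756)) = (33670 - 21536)*(32837 + 742) = 12134*33579 = 407447586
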